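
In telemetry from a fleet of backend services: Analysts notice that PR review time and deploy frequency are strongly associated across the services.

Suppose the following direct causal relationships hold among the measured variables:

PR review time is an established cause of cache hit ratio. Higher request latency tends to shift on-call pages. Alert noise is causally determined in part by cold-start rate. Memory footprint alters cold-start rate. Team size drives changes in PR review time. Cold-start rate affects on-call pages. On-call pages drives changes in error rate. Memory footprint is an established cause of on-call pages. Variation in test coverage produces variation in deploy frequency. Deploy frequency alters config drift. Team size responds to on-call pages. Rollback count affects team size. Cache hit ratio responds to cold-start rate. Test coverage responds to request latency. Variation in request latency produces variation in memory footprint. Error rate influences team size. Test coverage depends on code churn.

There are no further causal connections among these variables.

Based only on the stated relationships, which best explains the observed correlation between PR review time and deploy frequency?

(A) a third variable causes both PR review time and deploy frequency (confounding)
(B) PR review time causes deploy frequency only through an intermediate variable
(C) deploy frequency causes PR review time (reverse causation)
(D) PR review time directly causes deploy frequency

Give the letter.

A

Request latency causes PR review time (request latency → on-call pages → team size → PR review time) and deploy frequency (request latency → test coverage → deploy frequency) — a common cause creating the correlation.
There is no stated path from PR review time to deploy frequency or from deploy frequency to PR review time, so neither direct nor reverse causation applies.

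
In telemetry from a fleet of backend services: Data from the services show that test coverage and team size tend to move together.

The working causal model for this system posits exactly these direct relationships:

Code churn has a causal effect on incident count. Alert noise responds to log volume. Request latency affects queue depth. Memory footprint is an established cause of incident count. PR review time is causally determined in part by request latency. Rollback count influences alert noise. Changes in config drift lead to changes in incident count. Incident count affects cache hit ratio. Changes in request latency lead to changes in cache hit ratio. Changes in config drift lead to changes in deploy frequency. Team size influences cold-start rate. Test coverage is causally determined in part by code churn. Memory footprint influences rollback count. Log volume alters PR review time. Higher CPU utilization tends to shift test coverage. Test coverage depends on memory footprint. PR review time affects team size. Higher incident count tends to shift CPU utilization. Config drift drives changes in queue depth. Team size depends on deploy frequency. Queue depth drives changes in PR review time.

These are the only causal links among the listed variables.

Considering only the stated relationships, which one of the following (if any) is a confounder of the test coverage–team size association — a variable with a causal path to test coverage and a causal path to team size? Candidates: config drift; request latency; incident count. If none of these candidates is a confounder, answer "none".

config drift

Config drift causes test coverage (config drift → incident count → CPU utilization → test coverage) and also causes team size (config drift → deploy frequency → team size); it is a common cause of both.
Each of the other candidates lacks a causal path to at least one of test coverage and team size, so they do not confound the relationship.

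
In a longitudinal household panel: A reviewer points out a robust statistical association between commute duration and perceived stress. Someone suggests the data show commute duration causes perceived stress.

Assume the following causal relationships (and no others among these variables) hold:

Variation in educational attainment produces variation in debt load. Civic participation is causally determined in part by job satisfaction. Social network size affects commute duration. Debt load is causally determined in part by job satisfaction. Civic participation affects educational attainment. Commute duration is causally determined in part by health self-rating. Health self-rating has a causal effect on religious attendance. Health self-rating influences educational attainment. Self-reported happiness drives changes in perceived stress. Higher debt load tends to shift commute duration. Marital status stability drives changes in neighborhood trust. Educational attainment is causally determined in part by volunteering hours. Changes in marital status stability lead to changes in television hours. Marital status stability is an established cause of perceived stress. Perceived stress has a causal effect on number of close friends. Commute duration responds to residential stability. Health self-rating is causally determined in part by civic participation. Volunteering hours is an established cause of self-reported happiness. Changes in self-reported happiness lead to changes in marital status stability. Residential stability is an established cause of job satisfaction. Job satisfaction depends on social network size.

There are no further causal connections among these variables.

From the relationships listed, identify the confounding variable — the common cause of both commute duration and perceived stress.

Volunteering hours has a causal path to commute duration (volunteering hours → educational attainment → debt load → commute duration) and a separate causal path to perceived stress (volunteering hours → self-reported happiness → perceived stress), so it is a common cause of both.
No stated relationship gives commute duration a causal route to perceived stress, so the correlation is explained by the shared upstream cause rather than a direct effect.

volunteering hours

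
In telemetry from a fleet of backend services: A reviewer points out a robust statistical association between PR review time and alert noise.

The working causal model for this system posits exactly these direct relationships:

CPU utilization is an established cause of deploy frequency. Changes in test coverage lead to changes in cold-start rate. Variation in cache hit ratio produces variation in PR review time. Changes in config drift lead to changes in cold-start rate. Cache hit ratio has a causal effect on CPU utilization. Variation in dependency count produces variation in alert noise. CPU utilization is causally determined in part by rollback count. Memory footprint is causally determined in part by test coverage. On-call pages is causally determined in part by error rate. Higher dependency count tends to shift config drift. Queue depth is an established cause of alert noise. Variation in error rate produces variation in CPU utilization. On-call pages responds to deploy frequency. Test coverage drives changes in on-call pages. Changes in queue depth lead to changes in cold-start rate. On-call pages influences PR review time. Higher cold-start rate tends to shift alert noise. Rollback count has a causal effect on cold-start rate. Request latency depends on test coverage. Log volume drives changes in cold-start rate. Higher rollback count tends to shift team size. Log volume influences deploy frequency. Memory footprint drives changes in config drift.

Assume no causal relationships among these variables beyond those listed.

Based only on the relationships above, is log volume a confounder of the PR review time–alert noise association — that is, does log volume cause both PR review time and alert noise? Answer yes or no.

yes

Log volume has a causal path to PR review time (log volume → deploy frequency → on-call pages → PR review time) and to alert noise (log volume → cold-start rate → alert noise), so it is a common cause of both — a confounder.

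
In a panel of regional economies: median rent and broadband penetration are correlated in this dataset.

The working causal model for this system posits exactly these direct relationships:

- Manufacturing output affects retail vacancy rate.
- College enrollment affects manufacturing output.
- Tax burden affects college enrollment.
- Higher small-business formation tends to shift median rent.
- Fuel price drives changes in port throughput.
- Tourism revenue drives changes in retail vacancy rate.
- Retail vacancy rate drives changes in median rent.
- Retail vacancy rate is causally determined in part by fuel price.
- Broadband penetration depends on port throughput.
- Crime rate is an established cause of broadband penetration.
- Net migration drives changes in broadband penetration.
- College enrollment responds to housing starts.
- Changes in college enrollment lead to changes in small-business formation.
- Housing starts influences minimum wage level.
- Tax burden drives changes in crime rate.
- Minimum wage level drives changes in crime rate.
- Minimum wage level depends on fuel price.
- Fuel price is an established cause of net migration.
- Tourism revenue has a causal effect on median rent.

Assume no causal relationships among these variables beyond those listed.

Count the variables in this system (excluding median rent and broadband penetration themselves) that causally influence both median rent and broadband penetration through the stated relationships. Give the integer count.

3

The common causes are: fuel price (to median rent via fuel price → retail vacancy rate → median rent; to broadband penetration via fuel price → net migration → broadband penetration); housing starts (to median rent via housing starts → college enrollment → small-business formation → median rent; to broadband penetration via housing starts → minimum wage level → crime rate → broadband penetration); tax burden (to median rent via tax burden → college enrollment → small-business formation → median rent; to broadband penetration via tax burden → crime rate → broadband penetration).
Every other variable lacks a causal path to at least one of median rent and broadband penetration.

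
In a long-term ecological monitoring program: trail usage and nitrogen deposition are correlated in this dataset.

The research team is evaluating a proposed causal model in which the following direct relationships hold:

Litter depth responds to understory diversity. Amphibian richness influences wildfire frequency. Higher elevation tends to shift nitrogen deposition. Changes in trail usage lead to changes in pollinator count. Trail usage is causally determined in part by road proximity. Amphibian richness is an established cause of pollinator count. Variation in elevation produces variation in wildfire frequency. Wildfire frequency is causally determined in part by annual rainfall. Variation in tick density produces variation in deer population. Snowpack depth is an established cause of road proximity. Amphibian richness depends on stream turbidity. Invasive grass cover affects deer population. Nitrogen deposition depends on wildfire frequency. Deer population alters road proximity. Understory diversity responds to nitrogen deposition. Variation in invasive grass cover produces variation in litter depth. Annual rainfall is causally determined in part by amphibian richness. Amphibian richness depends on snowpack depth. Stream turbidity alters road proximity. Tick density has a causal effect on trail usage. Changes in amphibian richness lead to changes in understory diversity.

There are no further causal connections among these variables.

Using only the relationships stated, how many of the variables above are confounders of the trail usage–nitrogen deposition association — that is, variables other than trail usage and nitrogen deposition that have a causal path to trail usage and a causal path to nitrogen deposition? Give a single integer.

2

The common causes are: snowpack depth (to trail usage via snowpack depth → road proximity → trail usage; to nitrogen deposition via snowpack depth → amphibian richness → wildfire frequency → nitrogen deposition); stream turbidity (to trail usage via stream turbidity → road proximity → trail usage; to nitrogen deposition via stream turbidity → amphibian richness → wildfire frequency → nitrogen deposition).
Every other variable lacks a causal path to at least one of trail usage and nitrogen deposition.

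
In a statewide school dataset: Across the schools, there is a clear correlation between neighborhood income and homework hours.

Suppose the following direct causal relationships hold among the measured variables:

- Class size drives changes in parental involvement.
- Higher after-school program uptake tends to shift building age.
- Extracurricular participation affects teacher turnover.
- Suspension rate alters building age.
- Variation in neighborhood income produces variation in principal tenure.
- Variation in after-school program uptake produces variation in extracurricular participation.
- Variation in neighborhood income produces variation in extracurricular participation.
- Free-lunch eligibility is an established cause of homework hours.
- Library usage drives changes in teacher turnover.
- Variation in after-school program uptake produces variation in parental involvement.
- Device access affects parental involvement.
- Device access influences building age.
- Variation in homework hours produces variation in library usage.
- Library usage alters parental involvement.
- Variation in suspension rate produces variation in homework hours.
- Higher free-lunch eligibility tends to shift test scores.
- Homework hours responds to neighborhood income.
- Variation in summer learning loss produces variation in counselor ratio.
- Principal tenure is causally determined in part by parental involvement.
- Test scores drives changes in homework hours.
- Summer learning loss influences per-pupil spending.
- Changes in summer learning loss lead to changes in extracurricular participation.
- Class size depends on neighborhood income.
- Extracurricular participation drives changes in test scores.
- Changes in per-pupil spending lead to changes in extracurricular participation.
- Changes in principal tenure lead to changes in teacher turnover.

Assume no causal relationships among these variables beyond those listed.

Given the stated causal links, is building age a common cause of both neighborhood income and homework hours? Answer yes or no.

Building age has no stated causal path to either neighborhood income or homework hours. A confounder must cause both variables, so building age does not qualify.

no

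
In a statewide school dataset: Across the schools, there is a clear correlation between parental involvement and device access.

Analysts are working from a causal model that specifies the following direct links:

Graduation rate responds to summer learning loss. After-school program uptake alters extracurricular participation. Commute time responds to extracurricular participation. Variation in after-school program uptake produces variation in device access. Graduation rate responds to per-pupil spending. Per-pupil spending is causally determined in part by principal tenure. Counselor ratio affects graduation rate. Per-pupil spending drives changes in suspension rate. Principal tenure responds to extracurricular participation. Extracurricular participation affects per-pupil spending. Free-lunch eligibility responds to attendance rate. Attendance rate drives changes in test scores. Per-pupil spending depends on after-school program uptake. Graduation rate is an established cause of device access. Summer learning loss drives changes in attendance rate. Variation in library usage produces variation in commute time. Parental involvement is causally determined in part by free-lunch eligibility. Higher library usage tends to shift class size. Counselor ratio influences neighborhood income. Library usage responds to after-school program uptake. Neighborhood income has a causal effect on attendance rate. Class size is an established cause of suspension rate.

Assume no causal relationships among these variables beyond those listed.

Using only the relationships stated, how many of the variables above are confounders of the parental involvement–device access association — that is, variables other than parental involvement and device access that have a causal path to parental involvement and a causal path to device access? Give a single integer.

2

The common causes are: counselor ratio (to parental involvement via counselor ratio → neighborhood income → attendance rate → free-lunch eligibility → parental involvement; to device access via counselor ratio → graduation rate → device access); summer learning loss (to parental involvement via summer learning loss → attendance rate → free-lunch eligibility → parental involvement; to device access via summer learning loss → graduation rate → device access).
Every other variable lacks a causal path to at least one of parental involvement and device access.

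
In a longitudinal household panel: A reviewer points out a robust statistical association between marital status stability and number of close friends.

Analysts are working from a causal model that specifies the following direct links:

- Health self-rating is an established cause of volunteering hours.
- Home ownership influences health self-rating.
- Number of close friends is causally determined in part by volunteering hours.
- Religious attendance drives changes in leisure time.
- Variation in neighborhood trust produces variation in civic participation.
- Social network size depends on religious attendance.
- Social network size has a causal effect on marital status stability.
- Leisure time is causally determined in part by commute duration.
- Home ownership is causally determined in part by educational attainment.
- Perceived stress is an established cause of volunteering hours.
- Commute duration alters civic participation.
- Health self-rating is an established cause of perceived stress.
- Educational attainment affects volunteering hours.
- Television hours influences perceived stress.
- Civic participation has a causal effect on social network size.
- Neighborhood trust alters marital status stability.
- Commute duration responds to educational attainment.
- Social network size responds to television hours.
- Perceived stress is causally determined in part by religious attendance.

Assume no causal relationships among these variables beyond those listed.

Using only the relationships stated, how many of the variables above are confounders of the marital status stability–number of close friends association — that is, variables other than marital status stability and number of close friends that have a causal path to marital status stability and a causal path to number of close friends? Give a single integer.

The common causes are: educational attainment (to marital status stability via educational attainment → commute duration → civic participation → social network size → marital status stability; to number of close friends via educational attainment → volunteering hours → number of close friends); religious attendance (to marital status stability via religious attendance → social network size → marital status stability; to number of close friends via religious attendance → perceived stress → volunteering hours → number of close friends); television hours (to marital status stability via television hours → social network size → marital status stability; to number of close friends via television hours → perceived stress → volunteering hours → number of close friends).
Every other variable lacks a causal path to at least one of marital status stability and number of close friends.

3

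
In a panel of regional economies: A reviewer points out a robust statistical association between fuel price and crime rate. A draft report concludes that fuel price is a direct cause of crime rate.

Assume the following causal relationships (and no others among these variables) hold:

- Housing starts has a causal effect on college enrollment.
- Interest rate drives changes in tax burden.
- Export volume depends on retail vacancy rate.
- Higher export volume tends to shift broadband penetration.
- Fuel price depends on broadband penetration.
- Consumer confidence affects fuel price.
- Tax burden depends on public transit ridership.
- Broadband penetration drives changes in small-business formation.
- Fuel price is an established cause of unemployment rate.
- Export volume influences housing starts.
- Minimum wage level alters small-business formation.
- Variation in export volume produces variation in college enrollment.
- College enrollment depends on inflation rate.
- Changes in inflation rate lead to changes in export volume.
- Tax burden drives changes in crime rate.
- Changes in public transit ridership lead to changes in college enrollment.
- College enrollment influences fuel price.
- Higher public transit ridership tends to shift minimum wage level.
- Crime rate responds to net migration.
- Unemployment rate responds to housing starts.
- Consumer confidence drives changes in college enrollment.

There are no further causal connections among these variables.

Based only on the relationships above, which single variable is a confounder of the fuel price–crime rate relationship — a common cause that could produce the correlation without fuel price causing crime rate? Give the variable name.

public transit ridership

Public transit ridership has a causal path to fuel price (public transit ridership → college enrollment → fuel price) and a separate causal path to crime rate (public transit ridership → tax burden → crime rate), so it is a common cause of both.
No stated relationship gives fuel price a causal route to crime rate, so the correlation is explained by the shared upstream cause rather than a direct effect.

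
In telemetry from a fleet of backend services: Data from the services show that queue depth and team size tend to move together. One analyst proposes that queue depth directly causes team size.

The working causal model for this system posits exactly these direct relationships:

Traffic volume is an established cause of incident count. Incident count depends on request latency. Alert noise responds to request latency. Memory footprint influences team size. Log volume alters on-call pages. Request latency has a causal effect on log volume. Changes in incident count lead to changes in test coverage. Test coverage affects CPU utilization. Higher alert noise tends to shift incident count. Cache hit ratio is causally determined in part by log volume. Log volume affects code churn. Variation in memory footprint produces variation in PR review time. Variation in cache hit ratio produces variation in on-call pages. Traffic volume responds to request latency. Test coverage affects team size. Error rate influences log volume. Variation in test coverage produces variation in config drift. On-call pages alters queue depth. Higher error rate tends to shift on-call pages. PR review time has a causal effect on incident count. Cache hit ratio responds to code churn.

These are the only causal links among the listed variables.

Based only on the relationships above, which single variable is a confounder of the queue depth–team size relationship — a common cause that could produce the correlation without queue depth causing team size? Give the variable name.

request latency

Request latency has a causal path to queue depth (request latency → log volume → on-call pages → queue depth) and a separate causal path to team size (request latency → incident count → test coverage → team size), so it is a common cause of both.
No stated relationship gives queue depth a causal route to team size, so the correlation is explained by the shared upstream cause rather than a direct effect.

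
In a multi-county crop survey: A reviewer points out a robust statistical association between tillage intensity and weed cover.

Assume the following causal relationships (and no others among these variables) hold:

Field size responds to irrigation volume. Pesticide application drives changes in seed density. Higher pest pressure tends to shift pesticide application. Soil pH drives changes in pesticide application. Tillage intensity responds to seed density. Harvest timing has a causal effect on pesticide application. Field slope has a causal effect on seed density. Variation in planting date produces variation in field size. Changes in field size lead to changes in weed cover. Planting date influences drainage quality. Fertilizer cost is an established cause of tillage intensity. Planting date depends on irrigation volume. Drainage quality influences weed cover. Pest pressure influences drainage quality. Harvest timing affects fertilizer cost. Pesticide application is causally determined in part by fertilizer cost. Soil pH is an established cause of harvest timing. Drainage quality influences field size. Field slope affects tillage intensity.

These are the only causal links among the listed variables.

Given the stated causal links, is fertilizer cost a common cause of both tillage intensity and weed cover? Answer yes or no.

no

Fertilizer cost has no stated causal path to weed cover. A confounder must cause both variables, so fertilizer cost does not qualify.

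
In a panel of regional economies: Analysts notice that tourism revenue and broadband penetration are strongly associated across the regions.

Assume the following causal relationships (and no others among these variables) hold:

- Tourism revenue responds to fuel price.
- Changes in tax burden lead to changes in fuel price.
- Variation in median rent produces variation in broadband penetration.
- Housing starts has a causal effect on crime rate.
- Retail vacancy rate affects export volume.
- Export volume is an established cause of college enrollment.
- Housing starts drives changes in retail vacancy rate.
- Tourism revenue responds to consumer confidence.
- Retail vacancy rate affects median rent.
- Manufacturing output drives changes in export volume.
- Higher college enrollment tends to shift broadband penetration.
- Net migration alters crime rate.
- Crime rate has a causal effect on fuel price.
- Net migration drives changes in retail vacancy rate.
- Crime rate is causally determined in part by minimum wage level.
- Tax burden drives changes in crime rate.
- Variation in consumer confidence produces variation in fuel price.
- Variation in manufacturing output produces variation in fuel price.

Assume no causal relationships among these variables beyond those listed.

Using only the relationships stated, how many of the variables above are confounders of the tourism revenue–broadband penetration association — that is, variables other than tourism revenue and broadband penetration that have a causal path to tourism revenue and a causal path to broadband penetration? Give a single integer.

The common causes are: housing starts (to tourism revenue via housing starts → crime rate → fuel price → tourism revenue; to broadband penetration via housing starts → retail vacancy rate → median rent → broadband penetration); manufacturing output (to tourism revenue via manufacturing output → fuel price → tourism revenue; to broadband penetration via manufacturing output → export volume → college enrollment → broadband penetration); net migration (to tourism revenue via net migration → crime rate → fuel price → tourism revenue; to broadband penetration via net migration → retail vacancy rate → median rent → broadband penetration).
Every other variable lacks a causal path to at least one of tourism revenue and broadband penetration.

3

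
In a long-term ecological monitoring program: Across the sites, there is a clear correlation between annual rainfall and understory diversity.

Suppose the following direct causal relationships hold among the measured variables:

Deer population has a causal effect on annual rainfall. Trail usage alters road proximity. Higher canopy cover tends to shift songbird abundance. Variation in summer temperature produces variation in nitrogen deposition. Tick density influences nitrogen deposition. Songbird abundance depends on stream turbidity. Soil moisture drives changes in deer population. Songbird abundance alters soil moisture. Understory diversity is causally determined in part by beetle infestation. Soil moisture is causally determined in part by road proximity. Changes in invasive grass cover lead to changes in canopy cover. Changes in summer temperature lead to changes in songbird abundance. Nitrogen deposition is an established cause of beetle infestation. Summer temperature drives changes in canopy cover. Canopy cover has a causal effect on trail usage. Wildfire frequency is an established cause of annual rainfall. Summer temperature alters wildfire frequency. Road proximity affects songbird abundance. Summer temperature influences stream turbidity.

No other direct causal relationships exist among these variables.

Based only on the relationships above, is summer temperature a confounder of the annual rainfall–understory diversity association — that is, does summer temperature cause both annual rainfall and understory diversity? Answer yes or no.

Summer temperature has a causal path to annual rainfall (summer temperature → wildfire frequency → annual rainfall) and to understory diversity (summer temperature → nitrogen deposition → beetle infestation → understory diversity), so it is a common cause of both — a confounder.

yes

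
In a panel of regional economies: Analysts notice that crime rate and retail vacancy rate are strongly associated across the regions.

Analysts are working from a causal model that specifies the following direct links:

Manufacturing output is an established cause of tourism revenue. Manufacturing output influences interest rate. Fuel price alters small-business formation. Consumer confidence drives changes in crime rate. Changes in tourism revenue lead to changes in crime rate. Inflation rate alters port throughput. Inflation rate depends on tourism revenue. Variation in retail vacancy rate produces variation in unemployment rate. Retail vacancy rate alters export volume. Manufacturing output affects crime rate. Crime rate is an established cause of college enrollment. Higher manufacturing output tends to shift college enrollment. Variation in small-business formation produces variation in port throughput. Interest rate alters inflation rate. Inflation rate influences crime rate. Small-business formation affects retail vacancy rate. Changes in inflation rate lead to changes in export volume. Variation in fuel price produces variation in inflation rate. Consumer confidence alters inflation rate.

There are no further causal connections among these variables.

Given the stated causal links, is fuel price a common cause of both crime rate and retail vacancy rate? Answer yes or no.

yes

Fuel price has a causal path to crime rate (fuel price → inflation rate → crime rate) and to retail vacancy rate (fuel price → small-business formation → retail vacancy rate), so it is a common cause of both — a confounder.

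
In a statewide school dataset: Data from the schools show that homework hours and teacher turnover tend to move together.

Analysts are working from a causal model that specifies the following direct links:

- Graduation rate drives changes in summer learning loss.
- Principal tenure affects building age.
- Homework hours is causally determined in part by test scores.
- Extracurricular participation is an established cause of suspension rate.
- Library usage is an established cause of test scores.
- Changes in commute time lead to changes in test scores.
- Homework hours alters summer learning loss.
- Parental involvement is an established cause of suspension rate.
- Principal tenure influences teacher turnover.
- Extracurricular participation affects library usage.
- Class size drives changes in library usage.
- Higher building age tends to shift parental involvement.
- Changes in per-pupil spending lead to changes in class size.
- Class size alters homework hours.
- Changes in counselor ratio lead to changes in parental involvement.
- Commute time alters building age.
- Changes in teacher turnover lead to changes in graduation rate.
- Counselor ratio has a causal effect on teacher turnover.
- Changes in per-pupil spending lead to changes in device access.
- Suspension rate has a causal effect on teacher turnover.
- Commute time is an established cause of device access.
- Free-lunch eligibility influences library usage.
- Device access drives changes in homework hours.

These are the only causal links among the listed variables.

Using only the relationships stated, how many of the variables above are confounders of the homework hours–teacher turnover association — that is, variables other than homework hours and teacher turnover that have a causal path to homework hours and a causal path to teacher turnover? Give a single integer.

The common causes are: commute time (to homework hours via commute time → device access → homework hours; to teacher turnover via commute time → building age → parental involvement → suspension rate → teacher turnover); extracurricular participation (to homework hours via extracurricular participation → library usage → test scores → homework hours; to teacher turnover via extracurricular participation → suspension rate → teacher turnover).
Every other variable lacks a causal path to at least one of homework hours and teacher turnover.

2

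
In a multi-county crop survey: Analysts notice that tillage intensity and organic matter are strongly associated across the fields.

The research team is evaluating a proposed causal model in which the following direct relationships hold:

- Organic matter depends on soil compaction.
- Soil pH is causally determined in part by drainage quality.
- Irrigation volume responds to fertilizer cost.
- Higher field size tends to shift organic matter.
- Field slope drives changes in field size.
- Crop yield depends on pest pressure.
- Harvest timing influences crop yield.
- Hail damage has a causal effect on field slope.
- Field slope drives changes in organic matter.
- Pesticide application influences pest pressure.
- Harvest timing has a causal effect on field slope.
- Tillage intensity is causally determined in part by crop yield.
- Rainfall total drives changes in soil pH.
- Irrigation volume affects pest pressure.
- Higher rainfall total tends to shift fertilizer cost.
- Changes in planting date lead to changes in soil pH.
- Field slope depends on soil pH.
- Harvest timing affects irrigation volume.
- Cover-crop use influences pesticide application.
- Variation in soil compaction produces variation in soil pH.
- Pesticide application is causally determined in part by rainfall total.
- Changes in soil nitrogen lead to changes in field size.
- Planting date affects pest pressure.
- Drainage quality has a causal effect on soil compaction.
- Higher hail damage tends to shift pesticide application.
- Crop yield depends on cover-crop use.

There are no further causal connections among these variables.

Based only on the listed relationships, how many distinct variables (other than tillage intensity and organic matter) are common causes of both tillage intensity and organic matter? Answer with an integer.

The common causes are: hail damage (to tillage intensity via hail damage → pesticide application → pest pressure → crop yield → tillage intensity; to organic matter via hail damage → field slope → organic matter); harvest timing (to tillage intensity via harvest timing → crop yield → tillage intensity; to organic matter via harvest timing → field slope → organic matter); planting date (to tillage intensity via planting date → pest pressure → crop yield → tillage intensity; to organic matter via planting date → soil pH → field slope → organic matter); rainfall total (to tillage intensity via rainfall total → pesticide application → pest pressure → crop yield → tillage intensity; to organic matter via rainfall total → soil pH → field slope → organic matter).
Every other variable lacks a causal path to at least one of tillage intensity and organic matter.

4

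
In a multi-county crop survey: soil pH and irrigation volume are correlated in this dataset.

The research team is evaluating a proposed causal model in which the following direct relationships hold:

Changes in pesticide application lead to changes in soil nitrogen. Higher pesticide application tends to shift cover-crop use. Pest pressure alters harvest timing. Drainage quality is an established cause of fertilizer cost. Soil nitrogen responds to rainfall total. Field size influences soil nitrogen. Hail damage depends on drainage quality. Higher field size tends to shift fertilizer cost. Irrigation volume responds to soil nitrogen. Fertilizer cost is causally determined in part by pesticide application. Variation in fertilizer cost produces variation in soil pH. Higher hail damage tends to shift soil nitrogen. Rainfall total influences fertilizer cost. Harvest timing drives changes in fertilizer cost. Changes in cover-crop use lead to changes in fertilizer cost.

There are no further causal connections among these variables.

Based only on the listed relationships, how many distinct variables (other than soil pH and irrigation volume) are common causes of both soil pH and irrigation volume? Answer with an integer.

The common causes are: drainage quality (to soil pH via drainage quality → fertilizer cost → soil pH; to irrigation volume via drainage quality → hail damage → soil nitrogen → irrigation volume); field size (to soil pH via field size → fertilizer cost → soil pH; to irrigation volume via field size → soil nitrogen → irrigation volume); pesticide application (to soil pH via pesticide application → fertilizer cost → soil pH; to irrigation volume via pesticide application → soil nitrogen → irrigation volume); rainfall total (to soil pH via rainfall total → fertilizer cost → soil pH; to irrigation volume via rainfall total → soil nitrogen → irrigation volume).
Every other variable lacks a causal path to at least one of soil pH and irrigation volume.

4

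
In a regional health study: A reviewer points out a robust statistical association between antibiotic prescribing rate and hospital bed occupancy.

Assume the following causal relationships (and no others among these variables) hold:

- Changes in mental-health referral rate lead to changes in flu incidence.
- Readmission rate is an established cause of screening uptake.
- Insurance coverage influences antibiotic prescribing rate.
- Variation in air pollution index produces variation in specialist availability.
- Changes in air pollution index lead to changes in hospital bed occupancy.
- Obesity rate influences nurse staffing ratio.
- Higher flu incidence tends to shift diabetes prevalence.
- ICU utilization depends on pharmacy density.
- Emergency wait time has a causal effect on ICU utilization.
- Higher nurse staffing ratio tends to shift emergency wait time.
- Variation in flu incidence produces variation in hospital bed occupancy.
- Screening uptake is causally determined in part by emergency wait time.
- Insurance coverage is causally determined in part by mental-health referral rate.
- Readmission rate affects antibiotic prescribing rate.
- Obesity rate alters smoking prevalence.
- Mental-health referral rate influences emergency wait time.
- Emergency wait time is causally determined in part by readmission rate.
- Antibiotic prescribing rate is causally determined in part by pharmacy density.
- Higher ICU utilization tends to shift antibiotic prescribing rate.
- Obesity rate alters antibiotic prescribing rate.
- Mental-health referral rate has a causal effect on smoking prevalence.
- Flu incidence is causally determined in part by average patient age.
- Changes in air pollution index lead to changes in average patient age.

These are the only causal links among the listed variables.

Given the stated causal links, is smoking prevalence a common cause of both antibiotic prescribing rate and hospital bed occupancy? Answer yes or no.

Smoking prevalence has no stated causal path to either antibiotic prescribing rate or hospital bed occupancy. A confounder must cause both variables, so smoking prevalence does not qualify.

no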